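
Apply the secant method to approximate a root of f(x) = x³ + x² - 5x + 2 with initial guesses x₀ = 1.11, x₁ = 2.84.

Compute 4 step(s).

f(x) = x³ + x² - 5x + 2
x₀ = 1.11, x₁ = 2.84

Secant formula: x_{n+1} = x_n - f(x_n)(x_n - x_{n-1})/(f(x_n) - f(x_{n-1}))

Iteration 1:
  f(1.110000) = -0.950269
  f(2.840000) = 18.771904
  x_2 = 2.840000 - 18.771904×(2.840000 - 1.110000)/(18.771904 - (-0.950269))
       = 1.193356
Iteration 2:
  f(2.840000) = 18.771904
  f(1.193356) = -0.843225
  x_3 = 1.193356 - (-0.843225)×(1.193356 - 2.840000)/(-0.843225 - 18.771904)
       = 1.264143
Iteration 3:
  f(1.193356) = -0.843225
  f(1.264143) = -0.702484
  x_4 = 1.264143 - (-0.702484)×(1.264143 - 1.193356)/(-0.702484 - (-0.843225))
       = 1.617465
Iteration 4:
  f(1.264143) = -0.702484
  f(1.617465) = 0.760467
  x_5 = 1.617465 - 0.760467×(1.617465 - 1.264143)/(0.760467 - (-0.702484))
       = 1.433802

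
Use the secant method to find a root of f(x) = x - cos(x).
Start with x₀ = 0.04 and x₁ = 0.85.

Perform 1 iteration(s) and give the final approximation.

f(x) = x - cos(x)
x₀ = 0.04, x₁ = 0.85

Secant formula: x_{n+1} = x_n - f(x_n)(x_n - x_{n-1})/(f(x_n) - f(x_{n-1}))

Iteration 1:
  f(0.040000) = -0.959200
  f(0.850000) = 0.190017
  x_2 = 0.850000 - 0.190017×(0.850000 - 0.040000)/(0.190017 - (-0.959200))
       = 0.716071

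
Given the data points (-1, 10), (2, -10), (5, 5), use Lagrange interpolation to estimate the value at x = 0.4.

Lagrange interpolation formula:
P(x) = Σ yᵢ × Lᵢ(x)
where Lᵢ(x) = Π_{j≠i} (x - xⱼ)/(xᵢ - xⱼ)

L_0(0.4) = (0.4 - 2)/(-1 - 2) × (0.4 - 5)/(-1 - 5) = 0.408889
L_1(0.4) = (0.4 - (-1))/(2 - (-1)) × (0.4 - 5)/(2 - 5) = 0.715556
L_2(0.4) = (0.4 - (-1))/(5 - (-1)) × (0.4 - 2)/(5 - 2) = -0.124444

P(0.4) = 10×L_0(0.4) + (-10)×L_1(0.4) + 5×L_2(0.4)
P(0.4) = -3.688889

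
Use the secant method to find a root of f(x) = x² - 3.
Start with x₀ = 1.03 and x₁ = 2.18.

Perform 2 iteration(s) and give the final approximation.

f(x) = x² - 3
x₀ = 1.03, x₁ = 2.18

Secant formula: x_{n+1} = x_n - f(x_n)(x_n - x_{n-1})/(f(x_n) - f(x_{n-1}))

Iteration 1:
  f(1.030000) = -1.939100
  f(2.180000) = 1.752400
  x_2 = 2.180000 - 1.752400×(2.180000 - 1.030000)/(1.752400 - (-1.939100))
       = 1.634081
Iteration 2:
  f(2.180000) = 1.752400
  f(1.634081) = -0.329779
  x_3 = 1.634081 - (-0.329779)×(1.634081 - 2.180000)/(-0.329779 - 1.752400)
       = 1.720545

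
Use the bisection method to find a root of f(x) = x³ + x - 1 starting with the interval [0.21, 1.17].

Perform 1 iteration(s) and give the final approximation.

f(x) = x³ + x - 1
Initial interval: [0.21, 1.17]

Iteration 1:
  c_1 = (0.210000 + 1.170000)/2 = 0.690000
  f(c_1) = f(0.690000) = 0.018509
  f(a) × f(c) < 0, new interval: [0.210000, 0.690000]

After 1 iteration(s), the approximation is c_1 = 0.690000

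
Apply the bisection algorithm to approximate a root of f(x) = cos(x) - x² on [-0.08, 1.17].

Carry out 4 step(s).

f(x) = cos(x) - x²
Initial interval: [-0.08, 1.17]

Iteration 1:
  c_1 = (-0.080000 + 1.170000)/2 = 0.545000
  f(c_1) = f(0.545000) = 0.558102
  f(a) × f(c) ≥ 0, new interval: [0.545000, 1.170000]
Iteration 2:
  c_2 = (0.545000 + 1.170000)/2 = 0.857500
  f(c_2) = f(0.857500) = -0.080976
  f(a) × f(c) < 0, new interval: [0.545000, 0.857500]
Iteration 3:
  c_3 = (0.545000 + 0.857500)/2 = 0.701250
  f(c_3) = f(0.701250) = 0.272285
  f(a) × f(c) ≥ 0, new interval: [0.701250, 0.857500]
Iteration 4:
  c_4 = (0.701250 + 0.857500)/2 = 0.779375
  f(c_4) = f(0.779375) = 0.103928
  f(a) × f(c) ≥ 0, new interval: [0.779375, 0.857500]

After 4 iteration(s), the approximation is c_4 = 0.779375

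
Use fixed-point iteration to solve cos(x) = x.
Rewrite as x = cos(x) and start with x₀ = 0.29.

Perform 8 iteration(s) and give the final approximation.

Equation: cos(x) = x
Fixed-point form: x = cos(x)
x₀ = 0.29

x_1 = g(0.290000) = 0.958244
x_2 = g(0.958244) = 0.574958
x_3 = g(0.574958) = 0.839215
x_4 = g(0.839215) = 0.668047
x_5 = g(0.668047) = 0.785033
x_6 = g(0.785033) = 0.707365
x_7 = g(0.707365) = 0.760077
x_8 = g(0.760077) = 0.724783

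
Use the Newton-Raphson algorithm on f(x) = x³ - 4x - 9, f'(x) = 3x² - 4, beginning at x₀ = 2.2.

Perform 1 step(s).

f(x) = x³ - 4x - 9
f'(x) = 3x² - 4
x₀ = 2.2

Newton-Raphson formula: x_{n+1} = x_n - f(x_n)/f'(x_n)

Iteration 1:
  f(2.200000) = -7.152000
  f'(2.200000) = 10.520000
  x_1 = 2.200000 - (-7.152000)/10.520000 = 2.879848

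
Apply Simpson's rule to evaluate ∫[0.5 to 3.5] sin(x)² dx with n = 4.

f(x) = sin(x)²
a = 0.5, b = 3.5, n = 4
h = (b - a)/n = 0.750000

Simpson's rule: (h/3)[f(x₀) + 4f(x₁) + 2f(x₂) + ... + f(xₙ)]

x_0 = 0.5000, f(x_0) = 0.229849, coefficient = 1
x_1 = 1.2500, f(x_1) = 0.900572, coefficient = 4
x_2 = 2.0000, f(x_2) = 0.826822, coefficient = 2
x_3 = 2.7500, f(x_3) = 0.145665, coefficient = 4
x_4 = 3.5000, f(x_4) = 0.123049, coefficient = 1

I ≈ (0.750000/3) × 6.191489 = 1.547872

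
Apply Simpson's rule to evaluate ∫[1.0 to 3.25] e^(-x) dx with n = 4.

f(x) = e^(-x)
a = 1.0, b = 3.25, n = 4
h = (b - a)/n = 0.562500

Simpson's rule: (h/3)[f(x₀) + 4f(x₁) + 2f(x₂) + ... + f(xₙ)]

x_0 = 1.0000, f(x_0) = 0.367879, coefficient = 1
x_1 = 1.5625, f(x_1) = 0.209611, coefficient = 4
x_2 = 2.1250, f(x_2) = 0.119433, coefficient = 2
x_3 = 2.6875, f(x_3) = 0.068051, coefficient = 4
x_4 = 3.2500, f(x_4) = 0.038774, coefficient = 1

I ≈ (0.562500/3) × 1.756169 = 0.329282
Exact value: 0.329105
Error: 0.000176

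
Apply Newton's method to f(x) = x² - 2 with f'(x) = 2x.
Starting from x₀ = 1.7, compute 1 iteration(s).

f(x) = x² - 2
f'(x) = 2x
x₀ = 1.7

Newton-Raphson formula: x_{n+1} = x_n - f(x_n)/f'(x_n)

Iteration 1:
  f(1.700000) = 0.890000
  f'(1.700000) = 3.400000
  x_1 = 1.700000 - 0.890000/3.400000 = 1.438235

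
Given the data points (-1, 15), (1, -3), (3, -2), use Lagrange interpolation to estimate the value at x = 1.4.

Lagrange interpolation formula:
P(x) = Σ yᵢ × Lᵢ(x)
where Lᵢ(x) = Π_{j≠i} (x - xⱼ)/(xᵢ - xⱼ)

L_0(1.4) = (1.4 - 1)/(-1 - 1) × (1.4 - 3)/(-1 - 3) = -0.080000
L_1(1.4) = (1.4 - (-1))/(1 - (-1)) × (1.4 - 3)/(1 - 3) = 0.960000
L_2(1.4) = (1.4 - (-1))/(3 - (-1)) × (1.4 - 1)/(3 - 1) = 0.120000

P(1.4) = 15×L_0(1.4) + (-3)×L_1(1.4) + (-2)×L_2(1.4)
P(1.4) = -4.320000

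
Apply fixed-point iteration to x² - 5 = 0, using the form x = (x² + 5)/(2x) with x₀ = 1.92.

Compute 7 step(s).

Equation: x² - 5 = 0
Fixed-point form: x = (x² + 5)/(2x)
x₀ = 1.92

x_1 = g(1.920000) = 2.262083
x_2 = g(2.262083) = 2.236218
x_3 = g(2.236218) = 2.236068
x_4 = g(2.236068) = 2.236068
x_5 = g(2.236068) = 2.236068
x_6 = g(2.236068) = 2.236068
x_7 = g(2.236068) = 2.236068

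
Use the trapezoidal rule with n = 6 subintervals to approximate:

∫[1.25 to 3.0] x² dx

f(x) = x²
a = 1.25, b = 3.0, n = 6
h = (b - a)/n = 0.291667

Trapezoidal rule: (h/2)[f(x₀) + 2f(x₁) + 2f(x₂) + ... + f(xₙ)]

x_0 = 1.2500, f(x_0) = 1.562500, coefficient = 1
x_1 = 1.5417, f(x_1) = 2.376736, coefficient = 2
x_2 = 1.8333, f(x_2) = 3.361111, coefficient = 2
x_3 = 2.1250, f(x_3) = 4.515625, coefficient = 2
x_4 = 2.4167, f(x_4) = 5.840278, coefficient = 2
x_5 = 2.7083, f(x_5) = 7.335069, coefficient = 2
x_6 = 3.0000, f(x_6) = 9.000000, coefficient = 1

I ≈ (0.291667/2) × 57.420139 = 8.373770
Exact value: 8.348958
Error: 0.024812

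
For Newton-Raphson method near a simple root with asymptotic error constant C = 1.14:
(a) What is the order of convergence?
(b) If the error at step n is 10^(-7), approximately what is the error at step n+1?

(a) Newton-Raphson has quadratic (order 2) convergence near simple roots.
    This means |e_{n+1}| ≈ C|e_n|².

(b) With |e_n| = 10^(-7) and C = 1.14:
    |e_{n+1}| ≈ 1.14 × (10^(-7))² = 1.14 × 10^(-14)

(a) 2 (quadratic); (b) |e_{n+1}| ≈ 1.140e-14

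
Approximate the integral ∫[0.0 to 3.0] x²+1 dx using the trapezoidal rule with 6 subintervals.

f(x) = x²+1
a = 0.0, b = 3.0, n = 6
h = (b - a)/n = 0.500000

Trapezoidal rule: (h/2)[f(x₀) + 2f(x₁) + 2f(x₂) + ... + f(xₙ)]

x_0 = 0.0000, f(x_0) = 1.000000, coefficient = 1
x_1 = 0.5000, f(x_1) = 1.250000, coefficient = 2
x_2 = 1.0000, f(x_2) = 2.000000, coefficient = 2
x_3 = 1.5000, f(x_3) = 3.250000, coefficient = 2
x_4 = 2.0000, f(x_4) = 5.000000, coefficient = 2
x_5 = 2.5000, f(x_5) = 7.250000, coefficient = 2
x_6 = 3.0000, f(x_6) = 10.000000, coefficient = 1

I ≈ (0.500000/2) × 48.500000 = 12.125000
Exact value: 12.000000
Error: 0.125000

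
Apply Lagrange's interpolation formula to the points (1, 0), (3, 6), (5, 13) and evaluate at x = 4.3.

Lagrange interpolation formula:
P(x) = Σ yᵢ × Lᵢ(x)
where Lᵢ(x) = Π_{j≠i} (x - xⱼ)/(xᵢ - xⱼ)

L_0(4.3) = (4.3 - 3)/(1 - 3) × (4.3 - 5)/(1 - 5) = -0.113750
L_1(4.3) = (4.3 - 1)/(3 - 1) × (4.3 - 5)/(3 - 5) = 0.577500
L_2(4.3) = (4.3 - 1)/(5 - 1) × (4.3 - 3)/(5 - 3) = 0.536250

P(4.3) = 0×L_0(4.3) + 6×L_1(4.3) + 13×L_2(4.3)
P(4.3) = 10.436250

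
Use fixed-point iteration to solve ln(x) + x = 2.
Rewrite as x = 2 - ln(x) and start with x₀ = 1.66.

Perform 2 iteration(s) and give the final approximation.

Equation: ln(x) + x = 2
Fixed-point form: x = 2 - ln(x)
x₀ = 1.66

x_1 = g(1.660000) = 1.493182
x_2 = g(1.493182) = 1.599090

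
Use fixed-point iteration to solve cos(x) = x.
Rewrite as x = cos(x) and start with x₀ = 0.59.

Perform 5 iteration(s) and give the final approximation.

Equation: cos(x) = x
Fixed-point form: x = cos(x)
x₀ = 0.59

x_1 = g(0.590000) = 0.830941
x_2 = g(0.830941) = 0.674181
x_3 = g(0.674181) = 0.781218
x_4 = g(0.781218) = 0.710056
x_5 = g(0.710056) = 0.758325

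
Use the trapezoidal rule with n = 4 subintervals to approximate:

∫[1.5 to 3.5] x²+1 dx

f(x) = x²+1
a = 1.5, b = 3.5, n = 4
h = (b - a)/n = 0.500000

Trapezoidal rule: (h/2)[f(x₀) + 2f(x₁) + 2f(x₂) + ... + f(xₙ)]

x_0 = 1.5000, f(x_0) = 3.250000, coefficient = 1
x_1 = 2.0000, f(x_1) = 5.000000, coefficient = 2
x_2 = 2.5000, f(x_2) = 7.250000, coefficient = 2
x_3 = 3.0000, f(x_3) = 10.000000, coefficient = 2
x_4 = 3.5000, f(x_4) = 13.250000, coefficient = 1

I ≈ (0.500000/2) × 61.000000 = 15.250000
Exact value: 15.166667
Error: 0.083333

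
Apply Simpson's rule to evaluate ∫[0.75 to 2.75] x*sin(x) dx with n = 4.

f(x) = x*sin(x)
a = 0.75, b = 2.75, n = 4
h = (b - a)/n = 0.500000

Simpson's rule: (h/3)[f(x₀) + 4f(x₁) + 2f(x₂) + ... + f(xₙ)]

x_0 = 0.7500, f(x_0) = 0.511229, coefficient = 1
x_1 = 1.2500, f(x_1) = 1.186231, coefficient = 4
x_2 = 1.7500, f(x_2) = 1.721975, coefficient = 2
x_3 = 2.2500, f(x_3) = 1.750665, coefficient = 4
x_4 = 2.7500, f(x_4) = 1.049568, coefficient = 1

I ≈ (0.500000/3) × 16.752329 = 2.792055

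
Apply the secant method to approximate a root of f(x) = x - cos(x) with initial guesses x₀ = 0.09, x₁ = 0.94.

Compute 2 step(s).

f(x) = x - cos(x)
x₀ = 0.09, x₁ = 0.94

Secant formula: x_{n+1} = x_n - f(x_n)(x_n - x_{n-1})/(f(x_n) - f(x_{n-1}))

Iteration 1:
  f(0.090000) = -0.905953
  f(0.940000) = 0.350212
  x_2 = 0.940000 - 0.350212×(0.940000 - 0.090000)/(0.350212 - (-0.905953))
       = 0.703025
Iteration 2:
  f(0.940000) = 0.350212
  f(0.703025) = -0.059866
  x_3 = 0.703025 - (-0.059866)×(0.703025 - 0.940000)/(-0.059866 - 0.350212)
       = 0.737620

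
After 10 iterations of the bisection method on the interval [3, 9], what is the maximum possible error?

Bisection error bound: |error| ≤ (b-a)/2^n
|error| ≤ (9 - 3)/2^10 = 6/2^10
|error| ≤ 0.0058593750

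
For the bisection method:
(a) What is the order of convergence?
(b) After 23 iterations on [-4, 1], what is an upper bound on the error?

(a) Bisection has linear (order 1) convergence; the error is halved each step.

(b) Error bound = (b-a)/2^n = (1 - (-4))/2^{23}
    = 5/2^{23}

(a) 1 (linear); (b) error ≤ 5.96e-07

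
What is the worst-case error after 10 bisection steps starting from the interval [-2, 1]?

Bisection error bound: |error| ≤ (b-a)/2^n
|error| ≤ (1 - (-2))/2^10 = 3/2^10
|error| ≤ 0.0029296875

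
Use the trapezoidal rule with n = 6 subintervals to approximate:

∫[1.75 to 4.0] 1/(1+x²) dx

f(x) = 1/(1+x²)
a = 1.75, b = 4.0, n = 6
h = (b - a)/n = 0.375000

Trapezoidal rule: (h/2)[f(x₀) + 2f(x₁) + 2f(x₂) + ... + f(xₙ)]

x_0 = 1.7500, f(x_0) = 0.246154, coefficient = 1
x_1 = 2.1250, f(x_1) = 0.181303, coefficient = 2
x_2 = 2.5000, f(x_2) = 0.137931, coefficient = 2
x_3 = 2.8750, f(x_3) = 0.107926, coefficient = 2
x_4 = 3.2500, f(x_4) = 0.086486, coefficient = 2
x_5 = 3.6250, f(x_5) = 0.070718, coefficient = 2
x_6 = 4.0000, f(x_6) = 0.058824, coefficient = 1

I ≈ (0.375000/2) × 1.473707 = 0.276320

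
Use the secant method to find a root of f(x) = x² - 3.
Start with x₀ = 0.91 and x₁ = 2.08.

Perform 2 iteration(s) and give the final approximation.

f(x) = x² - 3
x₀ = 0.91, x₁ = 2.08

Secant formula: x_{n+1} = x_n - f(x_n)(x_n - x_{n-1})/(f(x_n) - f(x_{n-1}))

Iteration 1:
  f(0.910000) = -2.171900
  f(2.080000) = 1.326400
  x_2 = 2.080000 - 1.326400×(2.080000 - 0.910000)/(1.326400 - (-2.171900))
       = 1.636388
Iteration 2:
  f(2.080000) = 1.326400
  f(1.636388) = -0.322234
  x_3 = 1.636388 - (-0.322234)×(1.636388 - 2.080000)/(-0.322234 - 1.326400)
       = 1.723094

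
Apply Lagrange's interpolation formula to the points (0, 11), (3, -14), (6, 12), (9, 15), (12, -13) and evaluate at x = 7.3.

Lagrange interpolation formula:
P(x) = Σ yᵢ × Lᵢ(x)
where Lᵢ(x) = Π_{j≠i} (x - xⱼ)/(xᵢ - xⱼ)

L_0(7.3) = (7.3 - 3)/(0 - 3) × (7.3 - 6)/(0 - 6) × (7.3 - 9)/(0 - 9) × (7.3 - 12)/(0 - 12) = 0.022975
L_1(7.3) = (7.3 - 0)/(3 - 0) × (7.3 - 6)/(3 - 6) × (7.3 - 9)/(3 - 9) × (7.3 - 12)/(3 - 12) = -0.156019
L_2(7.3) = (7.3 - 0)/(6 - 0) × (7.3 - 3)/(6 - 3) × (7.3 - 9)/(6 - 9) × (7.3 - 12)/(6 - 12) = 0.774093
L_3(7.3) = (7.3 - 0)/(9 - 0) × (7.3 - 3)/(9 - 3) × (7.3 - 6)/(9 - 6) × (7.3 - 12)/(9 - 12) = 0.394636
L_4(7.3) = (7.3 - 0)/(12 - 0) × (7.3 - 3)/(12 - 3) × (7.3 - 6)/(12 - 6) × (7.3 - 9)/(12 - 9) = -0.035685

P(7.3) = 11×L_0(7.3) + (-14)×L_1(7.3) + 12×L_2(7.3) + 15×L_3(7.3) + (-13)×L_4(7.3)
P(7.3) = 18.109547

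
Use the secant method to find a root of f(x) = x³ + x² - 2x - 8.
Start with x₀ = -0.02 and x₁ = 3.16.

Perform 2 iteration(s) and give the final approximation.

f(x) = x³ + x² - 2x - 8
x₀ = -0.02, x₁ = 3.16

Secant formula: x_{n+1} = x_n - f(x_n)(x_n - x_{n-1})/(f(x_n) - f(x_{n-1}))

Iteration 1:
  f(-0.020000) = -7.959608
  f(3.160000) = 27.220096
  x_2 = 3.160000 - 27.220096×(3.160000 - (-0.020000))/(27.220096 - (-7.959608))
       = 0.699493
Iteration 2:
  f(3.160000) = 27.220096
  f(0.699493) = -8.567440
  x_3 = 0.699493 - (-8.567440)×(0.699493 - 3.160000)/(-8.567440 - 27.220096)
       = 1.288532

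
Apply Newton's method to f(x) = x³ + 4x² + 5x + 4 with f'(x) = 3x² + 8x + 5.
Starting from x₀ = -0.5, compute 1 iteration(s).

f(x) = x³ + 4x² + 5x + 4
f'(x) = 3x² + 8x + 5
x₀ = -0.5

Newton-Raphson formula: x_{n+1} = x_n - f(x_n)/f'(x_n)

Iteration 1:
  f(-0.500000) = 2.375000
  f'(-0.500000) = 1.750000
  x_1 = -0.500000 - 2.375000/1.750000 = -1.857143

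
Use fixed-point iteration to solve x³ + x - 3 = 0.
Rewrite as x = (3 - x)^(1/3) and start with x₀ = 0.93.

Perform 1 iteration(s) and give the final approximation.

Equation: x³ + x - 3 = 0
Fixed-point form: x = (3 - x)^(1/3)
x₀ = 0.93

x_1 = g(0.930000) = 1.274452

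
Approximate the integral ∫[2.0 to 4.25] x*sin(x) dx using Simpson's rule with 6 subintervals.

f(x) = x*sin(x)
a = 2.0, b = 4.25, n = 6
h = (b - a)/n = 0.375000

Simpson's rule: (h/3)[f(x₀) + 4f(x₁) + 2f(x₂) + ... + f(xₙ)]

x_0 = 2.0000, f(x_0) = 1.818595, coefficient = 1
x_1 = 2.3750, f(x_1) = 1.647502, coefficient = 4
x_2 = 2.7500, f(x_2) = 1.049568, coefficient = 2
x_3 = 3.1250, f(x_3) = 0.051850, coefficient = 4
x_4 = 3.5000, f(x_4) = -1.227741, coefficient = 2
x_5 = 3.8750, f(x_5) = -2.593944, coefficient = 4
x_6 = 4.2500, f(x_6) = -3.803705, coefficient = 1

I ≈ (0.375000/3) × -5.919825 = -0.739978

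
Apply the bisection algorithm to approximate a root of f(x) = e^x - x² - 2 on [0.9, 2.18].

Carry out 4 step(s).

f(x) = e^x - x² - 2
Initial interval: [0.9, 2.18]

Iteration 1:
  c_1 = (0.900000 + 2.180000)/2 = 1.540000
  f(c_1) = f(1.540000) = 0.292990
  f(a) × f(c) < 0, new interval: [0.900000, 1.540000]
Iteration 2:
  c_2 = (0.900000 + 1.540000)/2 = 1.220000
  f(c_2) = f(1.220000) = -0.101212
  f(a) × f(c) ≥ 0, new interval: [1.220000, 1.540000]
Iteration 3:
  c_3 = (1.220000 + 1.540000)/2 = 1.380000
  f(c_3) = f(1.380000) = 0.070502
  f(a) × f(c) < 0, new interval: [1.220000, 1.380000]
Iteration 4:
  c_4 = (1.220000 + 1.380000)/2 = 1.300000
  f(c_4) = f(1.300000) = -0.020703
  f(a) × f(c) ≥ 0, new interval: [1.300000, 1.380000]

After 4 iteration(s), the approximation is c_4 = 1.300000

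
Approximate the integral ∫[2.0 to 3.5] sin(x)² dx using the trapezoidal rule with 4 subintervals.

f(x) = sin(x)²
a = 2.0, b = 3.5, n = 4
h = (b - a)/n = 0.375000

Trapezoidal rule: (h/2)[f(x₀) + 2f(x₁) + 2f(x₂) + ... + f(xₙ)]

x_0 = 2.0000, f(x_0) = 0.826822, coefficient = 1
x_1 = 2.3750, f(x_1) = 0.481199, coefficient = 2
x_2 = 2.7500, f(x_2) = 0.145665, coefficient = 2
x_3 = 3.1250, f(x_3) = 0.000275, coefficient = 2
x_4 = 3.5000, f(x_4) = 0.123049, coefficient = 1

I ≈ (0.375000/2) × 2.204149 = 0.413278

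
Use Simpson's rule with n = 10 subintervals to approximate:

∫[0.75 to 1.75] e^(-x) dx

f(x) = e^(-x)
a = 0.75, b = 1.75, n = 10
h = (b - a)/n = 0.100000

Simpson's rule: (h/3)[f(x₀) + 4f(x₁) + 2f(x₂) + ... + f(xₙ)]

x_0 = 0.7500, f(x_0) = 0.472367, coefficient = 1
x_1 = 0.8500, f(x_1) = 0.427415, coefficient = 4
x_2 = 0.9500, f(x_2) = 0.386741, coefficient = 2
x_3 = 1.0500, f(x_3) = 0.349938, coefficient = 4
x_4 = 1.1500, f(x_4) = 0.316637, coefficient = 2
x_5 = 1.2500, f(x_5) = 0.286505, coefficient = 4
x_6 = 1.3500, f(x_6) = 0.259240, coefficient = 2
x_7 = 1.4500, f(x_7) = 0.234570, coefficient = 4
x_8 = 1.5500, f(x_8) = 0.212248, coefficient = 2
x_9 = 1.6500, f(x_9) = 0.192050, coefficient = 4
x_10 = 1.7500, f(x_10) = 0.173774, coefficient = 1

I ≈ (0.100000/3) × 8.957783 = 0.298593
Exact value: 0.298593
Error: 0.000000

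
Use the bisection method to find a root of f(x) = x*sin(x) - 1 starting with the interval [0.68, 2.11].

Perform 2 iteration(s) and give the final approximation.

f(x) = x*sin(x) - 1
Initial interval: [0.68, 2.11]

Iteration 1:
  c_1 = (0.680000 + 2.110000)/2 = 1.395000
  f(c_1) = f(1.395000) = 0.373500
  f(a) × f(c) < 0, new interval: [0.680000, 1.395000]
Iteration 2:
  c_2 = (0.680000 + 1.395000)/2 = 1.037500
  f(c_2) = f(1.037500) = -0.106571
  f(a) × f(c) ≥ 0, new interval: [1.037500, 1.395000]

After 2 iteration(s), the approximation is c_2 = 1.037500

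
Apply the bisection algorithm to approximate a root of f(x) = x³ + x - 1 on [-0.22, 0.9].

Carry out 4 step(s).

f(x) = x³ + x - 1
Initial interval: [-0.22, 0.9]

Iteration 1:
  c_1 = (-0.220000 + 0.900000)/2 = 0.340000
  f(c_1) = f(0.340000) = -0.620696
  f(a) × f(c) ≥ 0, new interval: [0.340000, 0.900000]
Iteration 2:
  c_2 = (0.340000 + 0.900000)/2 = 0.620000
  f(c_2) = f(0.620000) = -0.141672
  f(a) × f(c) ≥ 0, new interval: [0.620000, 0.900000]
Iteration 3:
  c_3 = (0.620000 + 0.900000)/2 = 0.760000
  f(c_3) = f(0.760000) = 0.198976
  f(a) × f(c) < 0, new interval: [0.620000, 0.760000]
Iteration 4:
  c_4 = (0.620000 + 0.760000)/2 = 0.690000
  f(c_4) = f(0.690000) = 0.018509
  f(a) × f(c) < 0, new interval: [0.620000, 0.690000]

After 4 iteration(s), the approximation is c_4 = 0.690000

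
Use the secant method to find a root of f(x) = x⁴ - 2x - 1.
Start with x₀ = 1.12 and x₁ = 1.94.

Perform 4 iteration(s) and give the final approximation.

f(x) = x⁴ - 2x - 1
x₀ = 1.12, x₁ = 1.94

Secant formula: x_{n+1} = x_n - f(x_n)(x_n - x_{n-1})/(f(x_n) - f(x_{n-1}))

Iteration 1:
  f(1.120000) = -1.666481
  f(1.940000) = 9.284685
  x_2 = 1.940000 - 9.284685×(1.940000 - 1.120000)/(9.284685 - (-1.666481))
       = 1.244783
Iteration 2:
  f(1.940000) = 9.284685
  f(1.244783) = -1.088666
  x_3 = 1.244783 - (-1.088666)×(1.244783 - 1.940000)/(-1.088666 - 9.284685)
       = 1.317744
Iteration 3:
  f(1.244783) = -1.088666
  f(1.317744) = -0.620229
  x_4 = 1.317744 - (-0.620229)×(1.317744 - 1.244783)/(-0.620229 - (-1.088666))
       = 1.414349
Iteration 4:
  f(1.317744) = -0.620229
  f(1.414349) = 0.172833
  x_5 = 1.414349 - 0.172833×(1.414349 - 1.317744)/(0.172833 - (-0.620229))
       = 1.393296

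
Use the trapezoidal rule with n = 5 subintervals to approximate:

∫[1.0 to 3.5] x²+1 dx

f(x) = x²+1
a = 1.0, b = 3.5, n = 5
h = (b - a)/n = 0.500000

Trapezoidal rule: (h/2)[f(x₀) + 2f(x₁) + 2f(x₂) + ... + f(xₙ)]

x_0 = 1.0000, f(x_0) = 2.000000, coefficient = 1
x_1 = 1.5000, f(x_1) = 3.250000, coefficient = 2
x_2 = 2.0000, f(x_2) = 5.000000, coefficient = 2
x_3 = 2.5000, f(x_3) = 7.250000, coefficient = 2
x_4 = 3.0000, f(x_4) = 10.000000, coefficient = 2
x_5 = 3.5000, f(x_5) = 13.250000, coefficient = 1

I ≈ (0.500000/2) × 66.250000 = 16.562500
Exact value: 16.458333
Error: 0.104167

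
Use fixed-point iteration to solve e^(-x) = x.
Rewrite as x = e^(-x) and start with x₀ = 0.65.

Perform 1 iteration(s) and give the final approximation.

Equation: e^(-x) = x
Fixed-point form: x = e^(-x)
x₀ = 0.65

x_1 = g(0.650000) = 0.522046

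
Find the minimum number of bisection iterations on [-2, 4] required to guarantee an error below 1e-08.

We need (b-a)/2^n ≤ 1e-08
(4 - (-2))/2^n ≤ 1e-08
6/2^n ≤ 1e-08
2^n ≥ 600000000
n ≥ log₂(600000000) = 29.16
n ≥ 30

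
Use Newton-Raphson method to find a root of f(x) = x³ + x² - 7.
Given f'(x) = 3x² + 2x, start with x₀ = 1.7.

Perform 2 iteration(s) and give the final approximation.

f(x) = x³ + x² - 7
f'(x) = 3x² + 2x
x₀ = 1.7

Newton-Raphson formula: x_{n+1} = x_n - f(x_n)/f'(x_n)

Iteration 1:
  f(1.700000) = 0.803000
  f'(1.700000) = 12.070000
  x_1 = 1.700000 - 0.803000/12.070000 = 1.633471
Iteration 2:
  f(1.633471) = 0.026704
  f'(1.633471) = 11.271629
  x_2 = 1.633471 - 0.026704/11.271629 = 1.631102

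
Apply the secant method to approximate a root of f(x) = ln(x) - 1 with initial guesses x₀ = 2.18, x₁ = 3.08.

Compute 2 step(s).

f(x) = ln(x) - 1
x₀ = 2.18, x₁ = 3.08

Secant formula: x_{n+1} = x_n - f(x_n)(x_n - x_{n-1})/(f(x_n) - f(x_{n-1}))

Iteration 1:
  f(2.180000) = -0.220675
  f(3.080000) = 0.124930
  x_2 = 3.080000 - 0.124930×(3.080000 - 2.180000)/(0.124930 - (-0.220675))
       = 2.754667
Iteration 2:
  f(3.080000) = 0.124930
  f(2.754667) = 0.013297
  x_3 = 2.754667 - 0.013297×(2.754667 - 3.080000)/(0.013297 - 0.124930)
       = 2.715917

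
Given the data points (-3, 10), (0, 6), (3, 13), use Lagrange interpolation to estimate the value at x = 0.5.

Lagrange interpolation formula:
P(x) = Σ yᵢ × Lᵢ(x)
where Lᵢ(x) = Π_{j≠i} (x - xⱼ)/(xᵢ - xⱼ)

L_0(0.5) = (0.5 - 0)/(-3 - 0) × (0.5 - 3)/(-3 - 3) = -0.069444
L_1(0.5) = (0.5 - (-3))/(0 - (-3)) × (0.5 - 3)/(0 - 3) = 0.972222
L_2(0.5) = (0.5 - (-3))/(3 - (-3)) × (0.5 - 0)/(3 - 0) = 0.097222

P(0.5) = 10×L_0(0.5) + 6×L_1(0.5) + 13×L_2(0.5)
P(0.5) = 6.402778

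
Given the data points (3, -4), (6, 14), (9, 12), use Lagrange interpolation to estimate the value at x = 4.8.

Lagrange interpolation formula:
P(x) = Σ yᵢ × Lᵢ(x)
where Lᵢ(x) = Π_{j≠i} (x - xⱼ)/(xᵢ - xⱼ)

L_0(4.8) = (4.8 - 6)/(3 - 6) × (4.8 - 9)/(3 - 9) = 0.280000
L_1(4.8) = (4.8 - 3)/(6 - 3) × (4.8 - 9)/(6 - 9) = 0.840000
L_2(4.8) = (4.8 - 3)/(9 - 3) × (4.8 - 6)/(9 - 6) = -0.120000

P(4.8) = (-4)×L_0(4.8) + 14×L_1(4.8) + 12×L_2(4.8)
P(4.8) = 9.200000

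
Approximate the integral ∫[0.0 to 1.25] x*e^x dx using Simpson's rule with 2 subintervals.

f(x) = x*e^x
a = 0.0, b = 1.25, n = 2
h = (b - a)/n = 0.625000

Simpson's rule: (h/3)[f(x₀) + 4f(x₁) + 2f(x₂) + ... + f(xₙ)]

x_0 = 0.0000, f(x_0) = 0.000000, coefficient = 1
x_1 = 0.6250, f(x_1) = 1.167654, coefficient = 4
x_2 = 1.2500, f(x_2) = 4.362929, coefficient = 1

I ≈ (0.625000/3) × 9.033544 = 1.881988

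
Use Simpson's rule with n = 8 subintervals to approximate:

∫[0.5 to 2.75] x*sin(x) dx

f(x) = x*sin(x)
a = 0.5, b = 2.75, n = 8
h = (b - a)/n = 0.281250

Simpson's rule: (h/3)[f(x₀) + 4f(x₁) + 2f(x₂) + ... + f(xₙ)]

x_0 = 0.5000, f(x_0) = 0.239713, coefficient = 1
x_1 = 0.7812, f(x_1) = 0.550131, coefficient = 4
x_2 = 1.0625, f(x_2) = 0.928173, coefficient = 2
x_3 = 1.3438, f(x_3) = 1.309263, coefficient = 4
x_4 = 1.6250, f(x_4) = 1.622613, coefficient = 2
x_5 = 1.9062, f(x_5) = 1.799998, coefficient = 4
x_6 = 2.1875, f(x_6) = 1.784539, coefficient = 2
x_7 = 2.4688, f(x_7) = 1.538554, coefficient = 4
x_8 = 2.7500, f(x_8) = 1.049568, coefficient = 1

I ≈ (0.281250/3) × 30.751714 = 2.882973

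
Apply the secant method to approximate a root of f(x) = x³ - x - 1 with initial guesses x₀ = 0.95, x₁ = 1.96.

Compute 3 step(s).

f(x) = x³ - x - 1
x₀ = 0.95, x₁ = 1.96

Secant formula: x_{n+1} = x_n - f(x_n)(x_n - x_{n-1})/(f(x_n) - f(x_{n-1}))

Iteration 1:
  f(0.950000) = -1.092625
  f(1.960000) = 4.569536
  x_2 = 1.960000 - 4.569536×(1.960000 - 0.950000)/(4.569536 - (-1.092625))
       = 1.144899
Iteration 2:
  f(1.960000) = 4.569536
  f(1.144899) = -0.644172
  x_3 = 1.144899 - (-0.644172)×(1.144899 - 1.960000)/(-0.644172 - 4.569536)
       = 1.245608
Iteration 3:
  f(1.144899) = -0.644172
  f(1.245608) = -0.312999
  x_4 = 1.245608 - (-0.312999)×(1.245608 - 1.144899)/(-0.312999 - (-0.644172))
       = 1.340790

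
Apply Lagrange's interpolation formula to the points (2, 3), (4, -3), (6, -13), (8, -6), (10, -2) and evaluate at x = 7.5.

Lagrange interpolation formula:
P(x) = Σ yᵢ × Lᵢ(x)
where Lᵢ(x) = Π_{j≠i} (x - xⱼ)/(xᵢ - xⱼ)

L_0(7.5) = (7.5 - 4)/(2 - 4) × (7.5 - 6)/(2 - 6) × (7.5 - 8)/(2 - 8) × (7.5 - 10)/(2 - 10) = 0.017090
L_1(7.5) = (7.5 - 2)/(4 - 2) × (7.5 - 6)/(4 - 6) × (7.5 - 8)/(4 - 8) × (7.5 - 10)/(4 - 10) = -0.107422
L_2(7.5) = (7.5 - 2)/(6 - 2) × (7.5 - 4)/(6 - 4) × (7.5 - 8)/(6 - 8) × (7.5 - 10)/(6 - 10) = 0.375977
L_3(7.5) = (7.5 - 2)/(8 - 2) × (7.5 - 4)/(8 - 4) × (7.5 - 6)/(8 - 6) × (7.5 - 10)/(8 - 10) = 0.751953
L_4(7.5) = (7.5 - 2)/(10 - 2) × (7.5 - 4)/(10 - 4) × (7.5 - 6)/(10 - 6) × (7.5 - 8)/(10 - 8) = -0.037598

P(7.5) = 3×L_0(7.5) + (-3)×L_1(7.5) + (-13)×L_2(7.5) + (-6)×L_3(7.5) + (-2)×L_4(7.5)
P(7.5) = -8.950684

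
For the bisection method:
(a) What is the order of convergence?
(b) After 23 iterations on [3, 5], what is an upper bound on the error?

(a) Bisection has linear (order 1) convergence; the error is halved each step.

(b) Error bound = (b-a)/2^n = (5 - 3)/2^{23}
    = 2/2^{23}

(a) 1 (linear); (b) error ≤ 2.38e-07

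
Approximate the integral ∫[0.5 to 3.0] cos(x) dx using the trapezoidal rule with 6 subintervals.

f(x) = cos(x)
a = 0.5, b = 3.0, n = 6
h = (b - a)/n = 0.416667

Trapezoidal rule: (h/2)[f(x₀) + 2f(x₁) + 2f(x₂) + ... + f(xₙ)]

x_0 = 0.5000, f(x_0) = 0.877583, coefficient = 1
x_1 = 0.9167, f(x_1) = 0.608469, coefficient = 2
x_2 = 1.3333, f(x_2) = 0.235238, coefficient = 2
x_3 = 1.7500, f(x_3) = -0.178246, coefficient = 2
x_4 = 2.1667, f(x_4) = -0.561229, coefficient = 2
x_5 = 2.5833, f(x_5) = -0.848178, coefficient = 2
x_6 = 3.0000, f(x_6) = -0.989992, coefficient = 1

I ≈ (0.416667/2) × -1.600305 = -0.333397
Exact value: -0.338306
Error: 0.004909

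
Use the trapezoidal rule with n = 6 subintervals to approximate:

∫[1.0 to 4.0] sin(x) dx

f(x) = sin(x)
a = 1.0, b = 4.0, n = 6
h = (b - a)/n = 0.500000

Trapezoidal rule: (h/2)[f(x₀) + 2f(x₁) + 2f(x₂) + ... + f(xₙ)]

x_0 = 1.0000, f(x_0) = 0.841471, coefficient = 1
x_1 = 1.5000, f(x_1) = 0.997495, coefficient = 2
x_2 = 2.0000, f(x_2) = 0.909297, coefficient = 2
x_3 = 2.5000, f(x_3) = 0.598472, coefficient = 2
x_4 = 3.0000, f(x_4) = 0.141120, coefficient = 2
x_5 = 3.5000, f(x_5) = -0.350783, coefficient = 2
x_6 = 4.0000, f(x_6) = -0.756802, coefficient = 1

I ≈ (0.500000/2) × 4.675871 = 1.168968
Exact value: 1.193946
Error: 0.024978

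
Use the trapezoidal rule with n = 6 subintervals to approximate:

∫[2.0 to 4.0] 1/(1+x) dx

f(x) = 1/(1+x)
a = 2.0, b = 4.0, n = 6
h = (b - a)/n = 0.333333

Trapezoidal rule: (h/2)[f(x₀) + 2f(x₁) + 2f(x₂) + ... + f(xₙ)]

x_0 = 2.0000, f(x_0) = 0.333333, coefficient = 1
x_1 = 2.3333, f(x_1) = 0.300000, coefficient = 2
x_2 = 2.6667, f(x_2) = 0.272727, coefficient = 2
x_3 = 3.0000, f(x_3) = 0.250000, coefficient = 2
x_4 = 3.3333, f(x_4) = 0.230769, coefficient = 2
x_5 = 3.6667, f(x_5) = 0.214286, coefficient = 2
x_6 = 4.0000, f(x_6) = 0.200000, coefficient = 1

I ≈ (0.333333/2) × 3.068898 = 0.511483
Exact value: 0.510826
Error: 0.000657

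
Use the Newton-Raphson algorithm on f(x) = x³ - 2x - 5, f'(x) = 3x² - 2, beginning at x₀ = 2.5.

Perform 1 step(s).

f(x) = x³ - 2x - 5
f'(x) = 3x² - 2
x₀ = 2.5

Newton-Raphson formula: x_{n+1} = x_n - f(x_n)/f'(x_n)

Iteration 1:
  f(2.500000) = 5.625000
  f'(2.500000) = 16.750000
  x_1 = 2.500000 - 5.625000/16.750000 = 2.164179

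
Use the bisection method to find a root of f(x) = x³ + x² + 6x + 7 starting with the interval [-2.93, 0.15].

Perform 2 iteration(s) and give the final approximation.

f(x) = x³ + x² + 6x + 7
Initial interval: [-2.93, 0.15]

Iteration 1:
  c_1 = (-2.930000 + 0.150000)/2 = -1.390000
  f(c_1) = f(-1.390000) = -2.093519
  f(a) × f(c) ≥ 0, new interval: [-1.390000, 0.150000]
Iteration 2:
  c_2 = (-1.390000 + 0.150000)/2 = -0.620000
  f(c_2) = f(-0.620000) = 3.426072
  f(a) × f(c) < 0, new interval: [-1.390000, -0.620000]

After 2 iteration(s), the approximation is c_2 = -0.620000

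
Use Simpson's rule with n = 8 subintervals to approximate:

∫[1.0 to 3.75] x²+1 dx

f(x) = x²+1
a = 1.0, b = 3.75, n = 8
h = (b - a)/n = 0.343750

Simpson's rule: (h/3)[f(x₀) + 4f(x₁) + 2f(x₂) + ... + f(xₙ)]

x_0 = 1.0000, f(x_0) = 2.000000, coefficient = 1
x_1 = 1.3438, f(x_1) = 2.805664, coefficient = 4
x_2 = 1.6875, f(x_2) = 3.847656, coefficient = 2
x_3 = 2.0312, f(x_3) = 5.125977, coefficient = 4
x_4 = 2.3750, f(x_4) = 6.640625, coefficient = 2
x_5 = 2.7188, f(x_5) = 8.391602, coefficient = 4
x_6 = 3.0625, f(x_6) = 10.378906, coefficient = 2
x_7 = 3.4062, f(x_7) = 12.602539, coefficient = 4
x_8 = 3.7500, f(x_8) = 15.062500, coefficient = 1

I ≈ (0.343750/3) × 174.500000 = 19.994792
Exact value: 19.994792
Error: 0.000000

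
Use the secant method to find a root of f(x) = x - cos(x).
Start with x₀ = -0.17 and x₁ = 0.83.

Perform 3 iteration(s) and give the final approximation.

f(x) = x - cos(x)
x₀ = -0.17, x₁ = 0.83

Secant formula: x_{n+1} = x_n - f(x_n)(x_n - x_{n-1})/(f(x_n) - f(x_{n-1}))

Iteration 1:
  f(-0.170000) = -1.155585
  f(0.830000) = 0.155124
  x_2 = 0.830000 - 0.155124×(0.830000 - (-0.170000))/(0.155124 - (-1.155585))
       = 0.711649
Iteration 2:
  f(0.830000) = 0.155124
  f(0.711649) = -0.045638
  x_3 = 0.711649 - (-0.045638)×(0.711649 - 0.830000)/(-0.045638 - 0.155124)
       = 0.738553
Iteration 3:
  f(0.711649) = -0.045638
  f(0.738553) = -0.000891
  x_4 = 0.738553 - (-0.000891)×(0.738553 - 0.711649)/(-0.000891 - (-0.045638))
       = 0.739088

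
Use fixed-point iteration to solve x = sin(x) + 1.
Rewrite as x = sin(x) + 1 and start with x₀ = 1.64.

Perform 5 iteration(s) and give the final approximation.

Equation: x = sin(x) + 1
Fixed-point form: x = sin(x) + 1
x₀ = 1.64

x_1 = g(1.640000) = 1.997606
x_2 = g(1.997606) = 1.910291
x_3 = g(1.910291) = 1.942923
x_4 = g(1.942923) = 1.931556
x_5 = g(1.931556) = 1.935629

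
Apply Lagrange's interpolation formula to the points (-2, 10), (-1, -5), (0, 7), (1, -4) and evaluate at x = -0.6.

Lagrange interpolation formula:
P(x) = Σ yᵢ × Lᵢ(x)
where Lᵢ(x) = Π_{j≠i} (x - xⱼ)/(xᵢ - xⱼ)

L_0(-0.6) = (-0.6 - (-1))/(-2 - (-1)) × (-0.6 - 0)/(-2 - 0) × (-0.6 - 1)/(-2 - 1) = -0.064000
L_1(-0.6) = (-0.6 - (-2))/(-1 - (-2)) × (-0.6 - 0)/(-1 - 0) × (-0.6 - 1)/(-1 - 1) = 0.672000
L_2(-0.6) = (-0.6 - (-2))/(0 - (-2)) × (-0.6 - (-1))/(0 - (-1)) × (-0.6 - 1)/(0 - 1) = 0.448000
L_3(-0.6) = (-0.6 - (-2))/(1 - (-2)) × (-0.6 - (-1))/(1 - (-1)) × (-0.6 - 0)/(1 - 0) = -0.056000

P(-0.6) = 10×L_0(-0.6) + (-5)×L_1(-0.6) + 7×L_2(-0.6) + (-4)×L_3(-0.6)
P(-0.6) = -0.640000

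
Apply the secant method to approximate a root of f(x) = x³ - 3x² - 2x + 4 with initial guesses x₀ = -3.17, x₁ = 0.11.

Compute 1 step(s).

f(x) = x³ - 3x² - 2x + 4
x₀ = -3.17, x₁ = 0.11

Secant formula: x_{n+1} = x_n - f(x_n)(x_n - x_{n-1})/(f(x_n) - f(x_{n-1}))

Iteration 1:
  f(-3.170000) = -51.661713
  f(0.110000) = 3.745031
  x_2 = 0.110000 - 3.745031×(0.110000 - (-3.170000))/(3.745031 - (-51.661713))
       = -0.111700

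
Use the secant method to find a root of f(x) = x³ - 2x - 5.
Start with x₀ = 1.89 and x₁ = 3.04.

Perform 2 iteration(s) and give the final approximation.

f(x) = x³ - 2x - 5
x₀ = 1.89, x₁ = 3.04

Secant formula: x_{n+1} = x_n - f(x_n)(x_n - x_{n-1})/(f(x_n) - f(x_{n-1}))

Iteration 1:
  f(1.890000) = -2.028731
  f(3.040000) = 17.014464
  x_2 = 3.040000 - 17.014464×(3.040000 - 1.890000)/(17.014464 - (-2.028731))
       = 2.012513
Iteration 2:
  f(3.040000) = 17.014464
  f(2.012513) = -0.873928
  x_3 = 2.012513 - (-0.873928)×(2.012513 - 3.040000)/(-0.873928 - 17.014464)
       = 2.062710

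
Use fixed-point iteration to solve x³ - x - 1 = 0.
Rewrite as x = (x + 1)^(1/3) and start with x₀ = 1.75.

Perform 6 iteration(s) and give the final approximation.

Equation: x³ - x - 1 = 0
Fixed-point form: x = (x + 1)^(1/3)
x₀ = 1.75

x_1 = g(1.750000) = 1.401020
x_2 = g(1.401020) = 1.339055
x_3 = g(1.339055) = 1.327436
x_4 = g(1.327436) = 1.325234
x_5 = g(1.325234) = 1.324816
x_6 = g(1.324816) = 1.324737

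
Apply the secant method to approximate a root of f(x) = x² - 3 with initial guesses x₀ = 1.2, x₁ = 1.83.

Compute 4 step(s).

f(x) = x² - 3
x₀ = 1.2, x₁ = 1.83

Secant formula: x_{n+1} = x_n - f(x_n)(x_n - x_{n-1})/(f(x_n) - f(x_{n-1}))

Iteration 1:
  f(1.200000) = -1.560000
  f(1.830000) = 0.348900
  x_2 = 1.830000 - 0.348900×(1.830000 - 1.200000)/(0.348900 - (-1.560000))
       = 1.714851
Iteration 2:
  f(1.830000) = 0.348900
  f(1.714851) = -0.059284
  x_3 = 1.714851 - (-0.059284)×(1.714851 - 1.830000)/(-0.059284 - 0.348900)
       = 1.731576
Iteration 3:
  f(1.714851) = -0.059284
  f(1.731576) = -0.001646
  x_4 = 1.731576 - (-0.001646)×(1.731576 - 1.714851)/(-0.001646 - (-0.059284))
       = 1.732053
Iteration 4:
  f(1.731576) = -0.001646
  f(1.732053) = 0.000008
  x_5 = 1.732053 - 0.000008×(1.732053 - 1.731576)/(0.000008 - (-0.001646))
       = 1.732051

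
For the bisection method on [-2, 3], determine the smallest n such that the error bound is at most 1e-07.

We need (b-a)/2^n ≤ 1e-07
(3 - (-2))/2^n ≤ 1e-07
5/2^n ≤ 1e-07
2^n ≥ 50000000
n ≥ log₂(50000000) = 25.58
n ≥ 26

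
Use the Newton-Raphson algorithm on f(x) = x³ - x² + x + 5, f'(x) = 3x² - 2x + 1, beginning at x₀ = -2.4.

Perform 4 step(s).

f(x) = x³ - x² + x + 5
f'(x) = 3x² - 2x + 1
x₀ = -2.4

Newton-Raphson formula: x_{n+1} = x_n - f(x_n)/f'(x_n)

Iteration 1:
  f(-2.400000) = -16.984000
  f'(-2.400000) = 23.080000
  x_1 = -2.400000 - (-16.984000)/23.080000 = -1.664125
Iteration 2:
  f(-1.664125) = -4.041916
  f'(-1.664125) = 12.636183
  x_2 = -1.664125 - (-4.041916)/12.636183 = -1.344256
Iteration 3:
  f(-1.344256) = -0.580387
  f'(-1.344256) = 9.109589
  x_3 = -1.344256 - (-0.580387)/9.109589 = -1.280545
Iteration 4:
  f(-1.280545) = -0.020170
  f'(-1.280545) = 8.480474
  x_4 = -1.280545 - (-0.020170)/8.480474 = -1.278166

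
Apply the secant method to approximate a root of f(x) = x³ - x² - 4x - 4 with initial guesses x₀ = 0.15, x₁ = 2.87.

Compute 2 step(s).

f(x) = x³ - x² - 4x - 4
x₀ = 0.15, x₁ = 2.87

Secant formula: x_{n+1} = x_n - f(x_n)(x_n - x_{n-1})/(f(x_n) - f(x_{n-1}))

Iteration 1:
  f(0.150000) = -4.619125
  f(2.870000) = -0.076997
  x_2 = 2.870000 - (-0.076997)×(2.870000 - 0.150000)/(-0.076997 - (-4.619125))
       = 2.916109
Iteration 2:
  f(2.870000) = -0.076997
  f(2.916109) = 0.629560
  x_3 = 2.916109 - 0.629560×(2.916109 - 2.870000)/(0.629560 - (-0.076997))
       = 2.875025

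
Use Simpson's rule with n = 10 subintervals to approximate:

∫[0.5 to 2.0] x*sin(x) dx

f(x) = x*sin(x)
a = 0.5, b = 2.0, n = 10
h = (b - a)/n = 0.150000

Simpson's rule: (h/3)[f(x₀) + 4f(x₁) + 2f(x₂) + ... + f(xₙ)]

x_0 = 0.5000, f(x_0) = 0.239713, coefficient = 1
x_1 = 0.6500, f(x_1) = 0.393371, coefficient = 4
x_2 = 0.8000, f(x_2) = 0.573885, coefficient = 2
x_3 = 0.9500, f(x_3) = 0.772745, coefficient = 4
x_4 = 1.1000, f(x_4) = 0.980328, coefficient = 2
x_5 = 1.2500, f(x_5) = 1.186231, coefficient = 4
x_6 = 1.4000, f(x_6) = 1.379630, coefficient = 2
x_7 = 1.5500, f(x_7) = 1.549665, coefficient = 4
x_8 = 1.7000, f(x_8) = 1.685830, coefficient = 2
x_9 = 1.8500, f(x_9) = 1.778359, coefficient = 4
x_10 = 2.0000, f(x_10) = 1.818595, coefficient = 1

I ≈ (0.150000/3) × 34.019136 = 1.700957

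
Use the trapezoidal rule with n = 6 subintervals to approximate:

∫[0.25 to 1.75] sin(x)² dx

f(x) = sin(x)²
a = 0.25, b = 1.75, n = 6
h = (b - a)/n = 0.250000

Trapezoidal rule: (h/2)[f(x₀) + 2f(x₁) + 2f(x₂) + ... + f(xₙ)]

x_0 = 0.2500, f(x_0) = 0.061209, coefficient = 1
x_1 = 0.5000, f(x_1) = 0.229849, coefficient = 2
x_2 = 0.7500, f(x_2) = 0.464631, coefficient = 2
x_3 = 1.0000, f(x_3) = 0.708073, coefficient = 2
x_4 = 1.2500, f(x_4) = 0.900572, coefficient = 2
x_5 = 1.5000, f(x_5) = 0.994996, coefficient = 2
x_6 = 1.7500, f(x_6) = 0.968228, coefficient = 1

I ≈ (0.250000/2) × 7.625681 = 0.953210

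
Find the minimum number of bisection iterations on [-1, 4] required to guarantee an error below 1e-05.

We need (b-a)/2^n ≤ 1e-05
(4 - (-1))/2^n ≤ 1e-05
5/2^n ≤ 1e-05
2^n ≥ 500000
n ≥ log₂(500000) = 18.93
n ≥ 19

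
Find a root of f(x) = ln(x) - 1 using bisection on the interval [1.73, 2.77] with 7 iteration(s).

f(x) = ln(x) - 1
Initial interval: [1.73, 2.77]

Iteration 1:
  c_1 = (1.730000 + 2.770000)/2 = 2.250000
  f(c_1) = f(2.250000) = -0.189070
  f(a) × f(c) ≥ 0, new interval: [2.250000, 2.770000]
Iteration 2:
  c_2 = (2.250000 + 2.770000)/2 = 2.510000
  f(c_2) = f(2.510000) = -0.079717
  f(a) × f(c) ≥ 0, new interval: [2.510000, 2.770000]
Iteration 3:
  c_3 = (2.510000 + 2.770000)/2 = 2.640000
  f(c_3) = f(2.640000) = -0.029221
  f(a) × f(c) ≥ 0, new interval: [2.640000, 2.770000]
Iteration 4:
  c_4 = (2.640000 + 2.770000)/2 = 2.705000
  f(c_4) = f(2.705000) = -0.004898
  f(a) × f(c) ≥ 0, new interval: [2.705000, 2.770000]
Iteration 5:
  c_5 = (2.705000 + 2.770000)/2 = 2.737500
  f(c_5) = f(2.737500) = 0.007045
  f(a) × f(c) < 0, new interval: [2.705000, 2.737500]
Iteration 6:
  c_6 = (2.705000 + 2.737500)/2 = 2.721250
  f(c_6) = f(2.721250) = 0.001091
  f(a) × f(c) < 0, new interval: [2.705000, 2.721250]
Iteration 7:
  c_7 = (2.705000 + 2.721250)/2 = 2.713125
  f(c_7) = f(2.713125) = -0.001899
  f(a) × f(c) ≥ 0, new interval: [2.713125, 2.721250]

After 7 iteration(s), the approximation is c_7 = 2.713125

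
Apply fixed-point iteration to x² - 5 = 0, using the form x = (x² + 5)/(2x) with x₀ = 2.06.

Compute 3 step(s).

Equation: x² - 5 = 0
Fixed-point form: x = (x² + 5)/(2x)
x₀ = 2.06

x_1 = g(2.060000) = 2.243592
x_2 = g(2.243592) = 2.236081
x_3 = g(2.236081) = 2.236068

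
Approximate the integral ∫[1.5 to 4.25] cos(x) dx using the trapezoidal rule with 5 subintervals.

f(x) = cos(x)
a = 1.5, b = 4.25, n = 5
h = (b - a)/n = 0.550000

Trapezoidal rule: (h/2)[f(x₀) + 2f(x₁) + 2f(x₂) + ... + f(xₙ)]

x_0 = 1.5000, f(x_0) = 0.070737, coefficient = 1
x_1 = 2.0500, f(x_1) = -0.461073, coefficient = 2
x_2 = 2.6000, f(x_2) = -0.856889, coefficient = 2
x_3 = 3.1500, f(x_3) = -0.999965, coefficient = 2
x_4 = 3.7000, f(x_4) = -0.848100, coefficient = 2
x_5 = 4.2500, f(x_5) = -0.446087, coefficient = 1

I ≈ (0.550000/2) × -6.707403 = -1.844536
Exact value: -1.892484
Error: 0.047949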